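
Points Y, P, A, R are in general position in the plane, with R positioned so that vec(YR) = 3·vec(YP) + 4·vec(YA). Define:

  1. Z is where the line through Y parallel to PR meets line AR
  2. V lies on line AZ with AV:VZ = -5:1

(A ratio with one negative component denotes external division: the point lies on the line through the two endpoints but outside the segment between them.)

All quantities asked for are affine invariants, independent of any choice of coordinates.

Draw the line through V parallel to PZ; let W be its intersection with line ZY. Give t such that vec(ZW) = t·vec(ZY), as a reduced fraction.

Choose coordinates Y = (0, 0), P = (1, 0), A = (0, 1), R = (3, 4).
1. Z is where the line through Y parallel to PR meets line AR ⇒ Z = (1, 2)
2. V lies on line AZ with AV:VZ = -5:1 ⇒ V = (5/4, 9/4)
through V parallel to PZ: direction (0, 2); meets ZY at W = (5/4, 5/2)
W = Z + t·(Y−Z) with t = -1/4

t = -1/4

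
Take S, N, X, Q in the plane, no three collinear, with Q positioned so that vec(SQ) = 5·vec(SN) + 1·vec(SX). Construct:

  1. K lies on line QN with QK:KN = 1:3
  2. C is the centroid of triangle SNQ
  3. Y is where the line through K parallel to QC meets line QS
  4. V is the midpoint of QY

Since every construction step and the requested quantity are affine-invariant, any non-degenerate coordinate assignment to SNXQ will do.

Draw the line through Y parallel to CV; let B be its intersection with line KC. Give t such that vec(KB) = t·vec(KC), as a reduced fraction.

t = 3/7

Set S = (0, 0), N = (1, 0), X = (0, 1), Q = (5, 1); any affine frame gives the same invariant.
1. K lies on line QN with QK:KN = 1:3 ⇒ K = (4, 3/4)
2. C is the centroid of triangle SNQ ⇒ C = (2, 1/3)
3. Y is where the line through K parallel to QC meets line QS ⇒ Y = (25/4, 5/4)
4. V is the midpoint of QY ⇒ V = (45/8, 9/8)
through Y parallel to CV: direction (29/8, 19/24); meets KC at B = (22/7, 4/7)
B = K + t·(C−K) with t = 3/7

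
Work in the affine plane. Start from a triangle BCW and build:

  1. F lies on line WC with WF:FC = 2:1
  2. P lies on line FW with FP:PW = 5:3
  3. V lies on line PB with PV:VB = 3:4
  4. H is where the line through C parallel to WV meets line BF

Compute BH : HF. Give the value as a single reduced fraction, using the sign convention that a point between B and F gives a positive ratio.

Choose coordinates B = (0, 0), C = (1, 0), W = (0, 1).
1. F lies on line WC with WF:FC = 2:1 ⇒ F = (2/3, 1/3)
2. P lies on line FW with FP:PW = 5:3 ⇒ P = (1/4, 3/4)
3. V lies on line PB with PV:VB = 3:4 ⇒ V = (1/7, 3/7)
4. H is where the line through C parallel to WV meets line BF ⇒ H = (8/9, 4/9)
H = B + t·(F−B) with t = 4/3, so BH:HF = t:(1−t) = 4/3:-1/3

BH:HF = -4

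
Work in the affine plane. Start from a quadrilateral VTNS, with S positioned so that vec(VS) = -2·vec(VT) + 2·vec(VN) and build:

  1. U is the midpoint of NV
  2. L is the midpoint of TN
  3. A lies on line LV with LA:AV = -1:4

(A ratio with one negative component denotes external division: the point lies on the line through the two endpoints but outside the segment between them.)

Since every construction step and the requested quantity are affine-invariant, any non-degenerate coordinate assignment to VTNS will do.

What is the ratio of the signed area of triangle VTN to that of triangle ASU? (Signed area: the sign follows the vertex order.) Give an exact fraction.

Work in coordinates with V = (0, 0), T = (1, 0), N = (0, 1), S = (-2, 2).
1. U is the midpoint of NV ⇒ U = (0, 1/2)
2. L is the midpoint of TN ⇒ L = (1/2, 1/2)
3. A lies on line LV with LA:AV = -1:4 ⇒ A = (2/3, 2/3)
2·[VTN] = 1, 2·[ASU] = 4/3
[VTN]:[ASU] = 1:4/3 = 3/4

[VTN]:[ASU] = 3/4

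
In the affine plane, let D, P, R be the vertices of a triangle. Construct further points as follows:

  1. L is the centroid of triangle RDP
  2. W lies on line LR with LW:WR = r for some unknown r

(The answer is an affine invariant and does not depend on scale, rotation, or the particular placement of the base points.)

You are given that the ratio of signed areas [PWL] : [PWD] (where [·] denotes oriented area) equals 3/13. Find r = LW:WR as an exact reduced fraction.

Work in coordinates with D = (0, 0), P = (1, 0), R = (0, 1).
1. L is the centroid of triangle RDP ⇒ L = (1/3, 1/3)
2. With LW:WR = r, write λ = r/(r+1) so W = L + λ·(R−L); W is affine-linear in λ
Every point depending on W is an affine combination of W and λ-independent points, so each such coordinate is linear in λ; the λ² term in each signed area is a multiple of (R−L)×(R−L) = 0, so 2·[PWL] and 2·[PWD] are each linear in λ. Evaluating at λ=0 and λ=1:
  2·[PWL] = 1/3·λ,   2·[PWD] = 2/3·λ + 1/3
So [PWL]:[PWD] = (1/3·λ) / (2/3·λ + 1/3). Setting this equal to 3/13:
  1/3·λ = 3/13·(2/3·λ + 1/3)  ⇒  λ = 3/7
Then r = λ/(1−λ) = (3/7)/(4/7) = 3/4. Check: with r = 3/4, W = (4/21, 13/21) and [PWL]:[PWD] = 3/13 as required.

r = 3/4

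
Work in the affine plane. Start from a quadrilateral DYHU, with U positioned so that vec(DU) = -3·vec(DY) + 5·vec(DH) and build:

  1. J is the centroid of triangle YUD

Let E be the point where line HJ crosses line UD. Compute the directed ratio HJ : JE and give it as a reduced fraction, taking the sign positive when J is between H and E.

HJ:JE = 4/5

Assign D = (0, 0), Y = (1, 0), H = (0, 1), U = (-3, 5) — the answer is frame-independent, so this choice is without loss of generality.
1. J is the centroid of triangle YUD ⇒ J = (-2/3, 5/3)
line HJ meets UD at E = (-3/2, 5/2)
J = H + t·(E−H) with t = 4/9, so HJ:JE = 4/9:5/9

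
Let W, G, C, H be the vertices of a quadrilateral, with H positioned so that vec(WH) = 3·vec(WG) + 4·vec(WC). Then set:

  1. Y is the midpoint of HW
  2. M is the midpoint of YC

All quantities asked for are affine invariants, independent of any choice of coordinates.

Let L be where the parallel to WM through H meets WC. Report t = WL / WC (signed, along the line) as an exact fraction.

t = -2

Choose coordinates W = (0, 0), G = (1, 0), C = (0, 1), H = (3, 4).
1. Y is the midpoint of HW ⇒ Y = (3/2, 2)
2. M is the midpoint of YC ⇒ M = (3/4, 3/2)
through H parallel to WM: direction (3/4, 3/2); meets WC at L = (0, -2)
L = W + t·(C−W) with t = -2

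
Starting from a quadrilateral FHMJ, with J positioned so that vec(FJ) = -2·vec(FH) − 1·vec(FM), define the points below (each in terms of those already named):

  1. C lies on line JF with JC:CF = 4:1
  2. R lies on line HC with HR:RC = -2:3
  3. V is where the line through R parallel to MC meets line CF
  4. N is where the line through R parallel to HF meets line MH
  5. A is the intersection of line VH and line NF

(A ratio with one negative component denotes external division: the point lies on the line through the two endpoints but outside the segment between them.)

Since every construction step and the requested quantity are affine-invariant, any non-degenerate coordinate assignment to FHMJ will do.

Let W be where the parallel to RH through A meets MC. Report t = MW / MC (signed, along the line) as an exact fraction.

t = 16

Set F = (0, 0), H = (1, 0), M = (0, 1), J = (-2, -1); any affine frame gives the same invariant.
1. C lies on line JF with JC:CF = 4:1 ⇒ C = (-2/5, -1/5)
2. R lies on line HC with HR:RC = -2:3 ⇒ R = (19/5, 2/5)
3. V is where the line through R parallel to MC meets line CF ⇒ V = (22/5, 11/5)
4. N is where the line through R parallel to HF meets line MH ⇒ N = (3/5, 2/5)
5. A is the intersection of line VH and line NF ⇒ A = (-33, -22)
through A parallel to RH: direction (-14/5, -2/5); meets MC at W = (-32/5, -91/5)
W = M + t·(C−M) with t = 16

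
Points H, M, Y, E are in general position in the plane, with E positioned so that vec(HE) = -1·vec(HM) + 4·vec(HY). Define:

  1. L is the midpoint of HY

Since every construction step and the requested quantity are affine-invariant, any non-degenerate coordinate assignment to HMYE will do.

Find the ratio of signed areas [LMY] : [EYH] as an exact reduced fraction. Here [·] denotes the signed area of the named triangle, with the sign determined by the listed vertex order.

[LMY]:[EYH] = -1/2

Set H = (0, 0), M = (1, 0), Y = (0, 1), E = (-1, 4); any affine frame gives the same invariant.
1. L is the midpoint of HY ⇒ L = (0, 1/2)
2·[LMY] = 1/2, 2·[EYH] = -1
[LMY]:[EYH] = 1/2:-1 = -1/2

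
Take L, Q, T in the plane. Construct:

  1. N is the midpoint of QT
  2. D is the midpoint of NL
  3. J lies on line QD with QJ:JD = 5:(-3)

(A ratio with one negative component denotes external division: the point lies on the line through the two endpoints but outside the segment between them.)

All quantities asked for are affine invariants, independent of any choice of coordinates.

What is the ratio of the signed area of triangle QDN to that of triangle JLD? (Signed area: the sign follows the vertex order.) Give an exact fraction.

Work in coordinates with L = (0, 0), Q = (1, 0), T = (0, 1).
1. N is the midpoint of QT ⇒ N = (1/2, 1/2)
2. D is the midpoint of NL ⇒ D = (1/4, 1/4)
3. J lies on line QD with QJ:JD = 5:(-3) ⇒ J = (-7/8, 5/8)
2·[QDN] = -1/4, 2·[JLD] = 3/8
[QDN]:[JLD] = -1/4:3/8 = -2/3

[QDN]:[JLD] = -2/3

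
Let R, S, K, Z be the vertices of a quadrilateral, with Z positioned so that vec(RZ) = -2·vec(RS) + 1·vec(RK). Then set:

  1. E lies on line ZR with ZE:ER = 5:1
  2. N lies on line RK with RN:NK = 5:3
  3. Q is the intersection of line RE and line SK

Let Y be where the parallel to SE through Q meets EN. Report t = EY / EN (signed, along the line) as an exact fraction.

Choose coordinates R = (0, 0), S = (1, 0), K = (0, 1), Z = (-2, 1).
1. E lies on line ZR with ZE:ER = 5:1 ⇒ E = (-1/3, 1/6)
2. N lies on line RK with RN:NK = 5:3 ⇒ N = (0, 5/8)
3. Q is the intersection of line RE and line SK ⇒ Q = (2, -1)
through Q parallel to SE: direction (-4/3, 1/6); meets EN at Y = (-11/12, -61/96)
Y = E + t·(N−E) with t = -7/4

t = -7/4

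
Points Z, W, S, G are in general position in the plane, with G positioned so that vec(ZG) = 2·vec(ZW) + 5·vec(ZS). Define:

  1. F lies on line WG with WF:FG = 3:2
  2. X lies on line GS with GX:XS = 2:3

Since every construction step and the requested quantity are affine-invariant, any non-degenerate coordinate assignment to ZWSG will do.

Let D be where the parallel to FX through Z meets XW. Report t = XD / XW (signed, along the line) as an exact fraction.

Set Z = (0, 0), W = (1, 0), S = (0, 1), G = (2, 5); any affine frame gives the same invariant.
1. F lies on line WG with WF:FG = 3:2 ⇒ F = (8/5, 3)
2. X lies on line GS with GX:XS = 2:3 ⇒ X = (6/5, 17/5)
through Z parallel to FX: direction (-2/5, 2/5); meets XW at D = (17/18, -17/18)
D = X + t·(W−X) with t = 23/18

t = 23/18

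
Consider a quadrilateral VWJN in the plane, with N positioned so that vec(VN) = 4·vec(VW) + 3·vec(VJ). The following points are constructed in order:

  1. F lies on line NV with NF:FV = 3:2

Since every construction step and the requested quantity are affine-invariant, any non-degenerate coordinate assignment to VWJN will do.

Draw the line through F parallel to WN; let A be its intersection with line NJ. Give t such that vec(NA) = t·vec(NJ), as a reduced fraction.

t = 3/10

Assign V = (0, 0), W = (1, 0), J = (0, 1), N = (4, 3) — the answer is frame-independent, so this choice is without loss of generality.
1. F lies on line NV with NF:FV = 3:2 ⇒ F = (8/5, 6/5)
through F parallel to WN: direction (3, 3); meets NJ at A = (14/5, 12/5)
A = N + t·(J−N) with t = 3/10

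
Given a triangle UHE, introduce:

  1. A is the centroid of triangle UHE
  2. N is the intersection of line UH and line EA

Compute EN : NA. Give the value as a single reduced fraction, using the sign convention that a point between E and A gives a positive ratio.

EN:NA = -3

Set U = (0, 0), H = (1, 0), E = (0, 1); any affine frame gives the same invariant.
1. A is the centroid of triangle UHE ⇒ A = (1/3, 1/3)
2. N is the intersection of line UH and line EA ⇒ N = (1/2, 0)
N = E + t·(A−E) with t = 3/2, so EN:NA = t:(1−t) = 3/2:-1/2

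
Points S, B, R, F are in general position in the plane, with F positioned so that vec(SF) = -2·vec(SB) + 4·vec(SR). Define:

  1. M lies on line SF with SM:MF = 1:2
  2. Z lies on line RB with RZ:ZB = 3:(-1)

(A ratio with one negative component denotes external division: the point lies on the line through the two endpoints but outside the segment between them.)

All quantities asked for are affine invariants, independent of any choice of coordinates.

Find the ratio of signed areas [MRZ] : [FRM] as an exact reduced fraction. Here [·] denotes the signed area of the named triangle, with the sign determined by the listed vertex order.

Set S = (0, 0), B = (1, 0), R = (0, 1), F = (-2, 4); any affine frame gives the same invariant.
1. M lies on line SF with SM:MF = 1:2 ⇒ M = (-2/3, 4/3)
2. Z lies on line RB with RZ:ZB = 3:(-1) ⇒ Z = (3/2, -1/2)
2·[MRZ] = -1/2, 2·[FRM] = -4/3
[MRZ]:[FRM] = -1/2:-4/3 = 3/8

[MRZ]:[FRM] = 3/8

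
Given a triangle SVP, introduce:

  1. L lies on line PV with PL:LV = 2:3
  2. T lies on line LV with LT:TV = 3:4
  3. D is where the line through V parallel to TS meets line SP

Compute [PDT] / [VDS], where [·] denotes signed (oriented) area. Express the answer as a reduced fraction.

Set S = (0, 0), V = (1, 0), P = (0, 1); any affine frame gives the same invariant.
1. L lies on line PV with PL:LV = 2:3 ⇒ L = (2/5, 3/5)
2. T lies on line LV with LT:TV = 3:4 ⇒ T = (23/35, 12/35)
3. D is where the line through V parallel to TS meets line SP ⇒ D = (0, -12/23)
2·[PDT] = 1, 2·[VDS] = -12/23
[PDT]:[VDS] = 1:-12/23 = -23/12

[PDT]:[VDS] = -23/12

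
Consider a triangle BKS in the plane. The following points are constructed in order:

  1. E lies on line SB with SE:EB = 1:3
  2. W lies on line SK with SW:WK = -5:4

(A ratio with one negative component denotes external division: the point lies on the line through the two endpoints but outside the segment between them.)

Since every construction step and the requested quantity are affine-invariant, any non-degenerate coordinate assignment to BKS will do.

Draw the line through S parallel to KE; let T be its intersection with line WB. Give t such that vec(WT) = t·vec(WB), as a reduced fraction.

t = 5

Choose coordinates B = (0, 0), K = (1, 0), S = (0, 1).
1. E lies on line SB with SE:EB = 1:3 ⇒ E = (0, 3/4)
2. W lies on line SK with SW:WK = -5:4 ⇒ W = (5, -4)
through S parallel to KE: direction (-1, 3/4); meets WB at T = (-20, 16)
T = W + t·(B−W) with t = 5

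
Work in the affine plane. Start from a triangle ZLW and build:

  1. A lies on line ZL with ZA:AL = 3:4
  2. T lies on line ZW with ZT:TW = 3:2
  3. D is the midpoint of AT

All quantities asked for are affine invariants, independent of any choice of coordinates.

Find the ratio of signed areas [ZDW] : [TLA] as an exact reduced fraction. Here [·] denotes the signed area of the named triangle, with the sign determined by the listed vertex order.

[ZDW]:[TLA] = -5/8

Set Z = (0, 0), L = (1, 0), W = (0, 1); any affine frame gives the same invariant.
1. A lies on line ZL with ZA:AL = 3:4 ⇒ A = (3/7, 0)
2. T lies on line ZW with ZT:TW = 3:2 ⇒ T = (0, 3/5)
3. D is the midpoint of AT ⇒ D = (3/14, 3/10)
2·[ZDW] = 3/14, 2·[TLA] = -12/35
[ZDW]:[TLA] = 3/14:-12/35 = -5/8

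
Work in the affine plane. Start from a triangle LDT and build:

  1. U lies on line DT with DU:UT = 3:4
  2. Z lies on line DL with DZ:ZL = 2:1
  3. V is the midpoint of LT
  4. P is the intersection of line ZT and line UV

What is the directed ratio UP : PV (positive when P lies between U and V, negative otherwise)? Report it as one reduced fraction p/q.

Set L = (0, 0), D = (1, 0), T = (0, 1); any affine frame gives the same invariant.
1. U lies on line DT with DU:UT = 3:4 ⇒ U = (4/7, 3/7)
2. Z lies on line DL with DZ:ZL = 2:1 ⇒ Z = (1/3, 0)
3. V is the midpoint of LT ⇒ V = (0, 1/2)
4. P is the intersection of line ZT and line UV ⇒ P = (4/23, 11/23)
P = U + t·(V−U) with t = 16/23, so UP:PV = t:(1−t) = 16/23:7/23

UP:PV = 16/7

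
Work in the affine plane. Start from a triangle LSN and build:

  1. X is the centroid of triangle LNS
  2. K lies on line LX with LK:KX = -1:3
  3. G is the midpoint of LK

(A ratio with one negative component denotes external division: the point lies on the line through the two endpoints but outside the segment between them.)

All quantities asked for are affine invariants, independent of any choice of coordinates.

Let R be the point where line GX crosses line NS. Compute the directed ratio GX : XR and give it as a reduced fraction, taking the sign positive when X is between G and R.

Assign L = (0, 0), S = (1, 0), N = (0, 1) — the answer is frame-independent, so this choice is without loss of generality.
1. X is the centroid of triangle LNS ⇒ X = (1/3, 1/3)
2. K lies on line LX with LK:KX = -1:3 ⇒ K = (-1/6, -1/6)
3. G is the midpoint of LK ⇒ G = (-1/12, -1/12)
line GX meets NS at R = (1/2, 1/2)
X = G + t·(R−G) with t = 5/7, so GX:XR = 5/7:2/7

GX:XR = 5/2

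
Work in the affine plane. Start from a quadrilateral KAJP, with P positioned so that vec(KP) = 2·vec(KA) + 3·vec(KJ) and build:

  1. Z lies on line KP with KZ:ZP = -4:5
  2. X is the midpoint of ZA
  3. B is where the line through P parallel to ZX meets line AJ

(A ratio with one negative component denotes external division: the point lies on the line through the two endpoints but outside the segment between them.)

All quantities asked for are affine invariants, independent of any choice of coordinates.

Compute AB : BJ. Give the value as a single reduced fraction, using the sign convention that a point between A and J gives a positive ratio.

Work in coordinates with K = (0, 0), A = (1, 0), J = (0, 1), P = (2, 3).
1. Z lies on line KP with KZ:ZP = -4:5 ⇒ Z = (-8, -12)
2. X is the midpoint of ZA ⇒ X = (-7/2, -6)
3. B is where the line through P parallel to ZX meets line AJ ⇒ B = (2/7, 5/7)
B = A + t·(J−A) with t = 5/7, so AB:BJ = t:(1−t) = 5/7:2/7

AB:BJ = 5/2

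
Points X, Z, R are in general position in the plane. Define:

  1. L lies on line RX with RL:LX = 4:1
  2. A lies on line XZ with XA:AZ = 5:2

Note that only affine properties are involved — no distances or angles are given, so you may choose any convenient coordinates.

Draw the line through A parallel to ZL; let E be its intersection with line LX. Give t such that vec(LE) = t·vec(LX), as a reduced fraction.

Assign X = (0, 0), Z = (1, 0), R = (0, 1) — the answer is frame-independent, so this choice is without loss of generality.
1. L lies on line RX with RL:LX = 4:1 ⇒ L = (0, 1/5)
2. A lies on line XZ with XA:AZ = 5:2 ⇒ A = (5/7, 0)
through A parallel to ZL: direction (-1, 1/5); meets LX at E = (0, 1/7)
E = L + t·(X−L) with t = 2/7

t = 2/7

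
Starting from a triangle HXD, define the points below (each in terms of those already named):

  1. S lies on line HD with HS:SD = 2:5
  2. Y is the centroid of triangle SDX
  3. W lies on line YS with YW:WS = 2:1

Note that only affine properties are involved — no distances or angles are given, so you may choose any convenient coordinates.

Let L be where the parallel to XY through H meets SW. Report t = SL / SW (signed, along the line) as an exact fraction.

t = -12/5

Set H = (0, 0), X = (1, 0), D = (0, 1); any affine frame gives the same invariant.
1. S lies on line HD with HS:SD = 2:5 ⇒ S = (0, 2/7)
2. Y is the centroid of triangle SDX ⇒ Y = (1/3, 3/7)
3. W lies on line YS with YW:WS = 2:1 ⇒ W = (1/9, 1/3)
through H parallel to XY: direction (-2/3, 3/7); meets SW at L = (-4/15, 6/35)
L = S + t·(W−S) with t = -12/5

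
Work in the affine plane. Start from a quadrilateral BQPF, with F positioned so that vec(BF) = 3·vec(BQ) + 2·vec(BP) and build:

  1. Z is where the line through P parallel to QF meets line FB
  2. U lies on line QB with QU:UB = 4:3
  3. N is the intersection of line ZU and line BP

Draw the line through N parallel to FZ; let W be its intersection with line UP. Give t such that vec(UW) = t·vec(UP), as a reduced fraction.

t = 1/36

Work in coordinates with B = (0, 0), Q = (1, 0), P = (0, 1), F = (3, 2).
1. Z is where the line through P parallel to QF meets line FB ⇒ Z = (-3, -2)
2. U lies on line QB with QU:UB = 4:3 ⇒ U = (3/7, 0)
3. N is the intersection of line ZU and line BP ⇒ N = (0, -1/4)
through N parallel to FZ: direction (-6, -4); meets UP at W = (5/12, 1/36)
W = U + t·(P−U) with t = 1/36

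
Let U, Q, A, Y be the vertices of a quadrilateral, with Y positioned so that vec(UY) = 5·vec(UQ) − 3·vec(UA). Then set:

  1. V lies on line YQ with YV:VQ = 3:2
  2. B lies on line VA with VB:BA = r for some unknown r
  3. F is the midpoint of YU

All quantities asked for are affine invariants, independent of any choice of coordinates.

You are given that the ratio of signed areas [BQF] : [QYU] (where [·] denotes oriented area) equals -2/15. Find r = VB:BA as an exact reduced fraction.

Set U = (0, 0), Q = (1, 0), A = (0, 1), Y = (5, -3); any affine frame gives the same invariant.
1. V lies on line YQ with YV:VQ = 3:2 ⇒ V = (13/5, -6/5)
2. With VB:BA = r, write λ = r/(r+1) so B = V + λ·(A−V); B is affine-linear in λ
3. F is the midpoint of YU ⇒ F = (5/2, -3/2)
Every point depending on B is an affine combination of B and λ-independent points, so each such coordinate is linear in λ; the λ² term in each signed area is a multiple of (A−V)×(A−V) = 0, so 2·[BQF] and 2·[QYU] are each linear in λ. Evaluating at λ=0 and λ=1:
  2·[BQF] = -3/5·λ + 3/5,   2·[QYU] = -3
So [BQF]:[QYU] = (-3/5·λ + 3/5) / (-3). Setting this equal to -2/15:
  -3/5·λ + 3/5 = -2/15·(-3)  ⇒  λ = 1/3
Then r = λ/(1−λ) = (1/3)/(2/3) = 1/2. Check: with r = 1/2, B = (26/15, -7/15) and [BQF]:[QYU] = -2/15 as required.

r = 1/2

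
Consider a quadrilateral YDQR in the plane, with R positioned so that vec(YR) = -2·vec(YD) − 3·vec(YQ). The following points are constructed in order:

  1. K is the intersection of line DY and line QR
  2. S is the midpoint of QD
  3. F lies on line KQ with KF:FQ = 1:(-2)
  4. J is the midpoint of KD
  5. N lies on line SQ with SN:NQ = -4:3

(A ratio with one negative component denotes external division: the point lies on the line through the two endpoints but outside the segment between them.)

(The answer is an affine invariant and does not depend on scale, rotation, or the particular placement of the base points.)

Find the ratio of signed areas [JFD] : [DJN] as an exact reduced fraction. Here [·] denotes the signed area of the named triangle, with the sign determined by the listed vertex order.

Choose coordinates Y = (0, 0), D = (1, 0), Q = (0, 1), R = (-2, -3).
1. K is the intersection of line DY and line QR ⇒ K = (-1/2, 0)
2. S is the midpoint of QD ⇒ S = (1/2, 1/2)
3. F lies on line KQ with KF:FQ = 1:(-2) ⇒ F = (-1, -1)
4. J is the midpoint of KD ⇒ J = (1/4, 0)
5. N lies on line SQ with SN:NQ = -4:3 ⇒ N = (-3/2, 5/2)
2·[JFD] = 3/4, 2·[DJN] = -15/8
[JFD]:[DJN] = 3/4:-15/8 = -2/5

[JFD]:[DJN] = -2/5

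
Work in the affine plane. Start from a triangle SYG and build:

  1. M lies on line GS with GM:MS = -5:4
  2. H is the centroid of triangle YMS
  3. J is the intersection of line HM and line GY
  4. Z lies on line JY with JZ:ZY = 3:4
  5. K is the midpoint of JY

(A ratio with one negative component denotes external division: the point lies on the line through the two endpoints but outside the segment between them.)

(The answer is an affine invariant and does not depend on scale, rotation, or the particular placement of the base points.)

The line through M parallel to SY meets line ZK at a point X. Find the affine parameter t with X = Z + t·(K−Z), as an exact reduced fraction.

Set S = (0, 0), Y = (1, 0), G = (0, 1); any affine frame gives the same invariant.
1. M lies on line GS with GM:MS = -5:4 ⇒ M = (0, -4)
2. H is the centroid of triangle YMS ⇒ H = (1/3, -4/3)
3. J is the intersection of line HM and line GY ⇒ J = (5/9, 4/9)
4. Z lies on line JY with JZ:ZY = 3:4 ⇒ Z = (47/63, 16/63)
5. K is the midpoint of JY ⇒ K = (7/9, 2/9)
through M parallel to SY: direction (1, 0); meets ZK at X = (5, -4)
X = Z + t·(K−Z) with t = 134

t = 134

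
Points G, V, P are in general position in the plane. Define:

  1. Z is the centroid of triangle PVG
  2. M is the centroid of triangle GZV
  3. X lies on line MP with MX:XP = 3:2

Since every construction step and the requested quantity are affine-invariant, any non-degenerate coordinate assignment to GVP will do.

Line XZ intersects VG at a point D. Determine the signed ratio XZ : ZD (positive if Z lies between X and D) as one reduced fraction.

XZ:ZD = 14/15

Set G = (0, 0), V = (1, 0), P = (0, 1); any affine frame gives the same invariant.
1. Z is the centroid of triangle PVG ⇒ Z = (1/3, 1/3)
2. M is the centroid of triangle GZV ⇒ M = (4/9, 1/9)
3. X lies on line MP with MX:XP = 3:2 ⇒ X = (8/45, 29/45)
line XZ meets VG at D = (1/2, 0)
Z = X + t·(D−X) with t = 14/29, so XZ:ZD = 14/29:15/29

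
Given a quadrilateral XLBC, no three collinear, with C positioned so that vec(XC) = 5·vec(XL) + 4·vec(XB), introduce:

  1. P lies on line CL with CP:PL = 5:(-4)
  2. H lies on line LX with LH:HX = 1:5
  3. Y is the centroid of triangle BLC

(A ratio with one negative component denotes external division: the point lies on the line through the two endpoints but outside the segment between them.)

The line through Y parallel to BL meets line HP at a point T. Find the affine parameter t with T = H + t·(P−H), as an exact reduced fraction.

Work in coordinates with X = (0, 0), L = (1, 0), B = (0, 1), C = (5, 4).
1. P lies on line CL with CP:PL = 5:(-4) ⇒ P = (-15, -16)
2. H lies on line LX with LH:HX = 1:5 ⇒ H = (5/6, 0)
3. Y is the centroid of triangle BLC ⇒ Y = (2, 5/3)
through Y parallel to BL: direction (1, -1); meets HP at T = (1285/573, 272/191)
T = H + t·(P−H) with t = -17/191

t = -17/191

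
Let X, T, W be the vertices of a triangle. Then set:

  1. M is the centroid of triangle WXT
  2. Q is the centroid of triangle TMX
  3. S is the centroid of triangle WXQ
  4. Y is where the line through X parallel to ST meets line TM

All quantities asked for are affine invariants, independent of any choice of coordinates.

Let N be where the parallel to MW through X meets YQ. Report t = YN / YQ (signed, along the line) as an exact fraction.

t = 12/11

Assign X = (0, 0), T = (1, 0), W = (0, 1) — the answer is frame-independent, so this choice is without loss of generality.
1. M is the centroid of triangle WXT ⇒ M = (1/3, 1/3)
2. Q is the centroid of triangle TMX ⇒ Q = (4/9, 1/9)
3. S is the centroid of triangle WXQ ⇒ S = (4/27, 10/27)
4. Y is where the line through X parallel to ST meets line TM ⇒ Y = (23/3, -10/3)
through X parallel to MW: direction (-1/3, 2/3); meets YQ at N = (-7/33, 14/33)
N = Y + t·(Q−Y) with t = 12/11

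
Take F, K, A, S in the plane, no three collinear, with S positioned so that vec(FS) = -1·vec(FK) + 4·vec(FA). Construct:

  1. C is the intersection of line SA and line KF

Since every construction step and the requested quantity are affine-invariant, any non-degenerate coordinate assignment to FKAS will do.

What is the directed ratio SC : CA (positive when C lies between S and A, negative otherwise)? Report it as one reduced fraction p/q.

SC:CA = -4

Work in coordinates with F = (0, 0), K = (1, 0), A = (0, 1), S = (-1, 4).
1. C is the intersection of line SA and line KF ⇒ C = (1/3, 0)
C = S + t·(A−S) with t = 4/3, so SC:CA = t:(1−t) = 4/3:-1/3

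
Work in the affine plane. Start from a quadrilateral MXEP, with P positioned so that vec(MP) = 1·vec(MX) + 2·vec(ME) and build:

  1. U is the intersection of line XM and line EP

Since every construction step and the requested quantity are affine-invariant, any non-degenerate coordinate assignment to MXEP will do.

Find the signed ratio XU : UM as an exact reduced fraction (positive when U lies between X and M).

XU:UM = -2

Set M = (0, 0), X = (1, 0), E = (0, 1), P = (1, 2); any affine frame gives the same invariant.
1. U is the intersection of line XM and line EP ⇒ U = (-1, 0)
U = X + t·(M−X) with t = 2, so XU:UM = t:(1−t) = 2:-1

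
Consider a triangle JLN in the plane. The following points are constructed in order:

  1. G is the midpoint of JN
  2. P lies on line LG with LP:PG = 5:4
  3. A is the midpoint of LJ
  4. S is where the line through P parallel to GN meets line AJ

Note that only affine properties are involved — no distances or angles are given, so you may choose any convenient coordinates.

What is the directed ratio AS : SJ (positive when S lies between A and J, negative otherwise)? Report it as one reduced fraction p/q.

Set J = (0, 0), L = (1, 0), N = (0, 1); any affine frame gives the same invariant.
1. G is the midpoint of JN ⇒ G = (0, 1/2)
2. P lies on line LG with LP:PG = 5:4 ⇒ P = (4/9, 5/18)
3. A is the midpoint of LJ ⇒ A = (1/2, 0)
4. S is where the line through P parallel to GN meets line AJ ⇒ S = (4/9, 0)
S = A + t·(J−A) with t = 1/9, so AS:SJ = t:(1−t) = 1/9:8/9

AS:SJ = 1/8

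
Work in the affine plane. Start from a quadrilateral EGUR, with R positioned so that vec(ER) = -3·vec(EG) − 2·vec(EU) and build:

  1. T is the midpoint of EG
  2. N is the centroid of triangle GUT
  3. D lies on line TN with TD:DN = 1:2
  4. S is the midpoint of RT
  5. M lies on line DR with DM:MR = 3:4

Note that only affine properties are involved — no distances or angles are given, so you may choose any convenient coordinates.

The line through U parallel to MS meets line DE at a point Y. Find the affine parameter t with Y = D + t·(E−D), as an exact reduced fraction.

t = 82/19

Set E = (0, 0), G = (1, 0), U = (0, 1), R = (-3, -2); any affine frame gives the same invariant.
1. T is the midpoint of EG ⇒ T = (1/2, 0)
2. N is the centroid of triangle GUT ⇒ N = (1/2, 1/3)
3. D lies on line TN with TD:DN = 1:2 ⇒ D = (1/2, 1/9)
4. S is the midpoint of RT ⇒ S = (-5/4, -1)
5. M lies on line DR with DM:MR = 3:4 ⇒ M = (-1, -50/63)
through U parallel to MS: direction (-1/4, -13/63); meets DE at Y = (-63/38, -7/19)
Y = D + t·(E−D) with t = 82/19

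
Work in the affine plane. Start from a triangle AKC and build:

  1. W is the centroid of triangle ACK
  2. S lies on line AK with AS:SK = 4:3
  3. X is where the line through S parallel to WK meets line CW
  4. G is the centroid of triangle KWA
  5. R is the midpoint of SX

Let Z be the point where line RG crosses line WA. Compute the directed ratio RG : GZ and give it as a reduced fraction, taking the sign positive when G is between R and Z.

Assign A = (0, 0), K = (1, 0), C = (0, 1) — the answer is frame-independent, so this choice is without loss of generality.
1. W is the centroid of triangle ACK ⇒ W = (1/3, 1/3)
2. S lies on line AK with AS:SK = 4:3 ⇒ S = (4/7, 0)
3. X is where the line through S parallel to WK meets line CW ⇒ X = (10/21, 1/21)
4. G is the centroid of triangle KWA ⇒ G = (4/9, 1/9)
5. R is the midpoint of SX ⇒ R = (11/21, 1/42)
line RG meets WA at Z = (2/7, 2/7)
G = R + t·(Z−R) with t = 1/3, so RG:GZ = 1/3:2/3

RG:GZ = 1/2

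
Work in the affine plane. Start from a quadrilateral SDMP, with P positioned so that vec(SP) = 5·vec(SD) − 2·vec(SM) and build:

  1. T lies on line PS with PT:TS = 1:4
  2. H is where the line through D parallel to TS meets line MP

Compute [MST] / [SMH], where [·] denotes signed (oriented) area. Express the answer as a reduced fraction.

[MST]:[SMH] = -4/3

Choose coordinates S = (0, 0), D = (1, 0), M = (0, 1), P = (5, -2).
1. T lies on line PS with PT:TS = 1:4 ⇒ T = (4, -8/5)
2. H is where the line through D parallel to TS meets line MP ⇒ H = (3, -4/5)
2·[MST] = 4, 2·[SMH] = -3
[MST]:[SMH] = 4:-3 = -4/3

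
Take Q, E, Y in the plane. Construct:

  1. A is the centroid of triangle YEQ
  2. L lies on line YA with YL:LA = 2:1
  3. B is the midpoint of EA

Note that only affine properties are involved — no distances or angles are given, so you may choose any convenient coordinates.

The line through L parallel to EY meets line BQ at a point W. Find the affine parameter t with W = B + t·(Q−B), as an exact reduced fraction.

t = 1/15

Assign Q = (0, 0), E = (1, 0), Y = (0, 1) — the answer is frame-independent, so this choice is without loss of generality.
1. A is the centroid of triangle YEQ ⇒ A = (1/3, 1/3)
2. L lies on line YA with YL:LA = 2:1 ⇒ L = (2/9, 5/9)
3. B is the midpoint of EA ⇒ B = (2/3, 1/6)
through L parallel to EY: direction (-1, 1); meets BQ at W = (28/45, 7/45)
W = B + t·(Q−B) with t = 1/15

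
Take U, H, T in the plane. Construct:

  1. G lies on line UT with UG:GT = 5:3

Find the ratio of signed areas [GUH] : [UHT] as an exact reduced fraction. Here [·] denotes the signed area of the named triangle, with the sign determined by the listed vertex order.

Set U = (0, 0), H = (1, 0), T = (0, 1); any affine frame gives the same invariant.
1. G lies on line UT with UG:GT = 5:3 ⇒ G = (0, 5/8)
2·[GUH] = 5/8, 2·[UHT] = 1
[GUH]:[UHT] = 5/8:1 = 5/8

[GUH]:[UHT] = 5/8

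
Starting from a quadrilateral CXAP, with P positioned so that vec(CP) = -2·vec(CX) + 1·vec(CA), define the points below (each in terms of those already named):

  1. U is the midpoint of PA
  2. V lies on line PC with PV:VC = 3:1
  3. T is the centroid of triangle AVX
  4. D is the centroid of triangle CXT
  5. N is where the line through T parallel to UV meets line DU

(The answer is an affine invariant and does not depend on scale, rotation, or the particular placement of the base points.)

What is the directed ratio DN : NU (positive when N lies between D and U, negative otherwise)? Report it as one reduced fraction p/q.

Work in coordinates with C = (0, 0), X = (1, 0), A = (0, 1), P = (-2, 1).
1. U is the midpoint of PA ⇒ U = (-1, 1)
2. V lies on line PC with PV:VC = 3:1 ⇒ V = (-1/2, 1/4)
3. T is the centroid of triangle AVX ⇒ T = (1/6, 5/12)
4. D is the centroid of triangle CXT ⇒ D = (7/18, 5/36)
5. N is where the line through T parallel to UV meets line DU ⇒ N = (43/132, 47/264)
N = D + t·(U−D) with t = 1/22, so DN:NU = t:(1−t) = 1/22:21/22

DN:NU = 1/21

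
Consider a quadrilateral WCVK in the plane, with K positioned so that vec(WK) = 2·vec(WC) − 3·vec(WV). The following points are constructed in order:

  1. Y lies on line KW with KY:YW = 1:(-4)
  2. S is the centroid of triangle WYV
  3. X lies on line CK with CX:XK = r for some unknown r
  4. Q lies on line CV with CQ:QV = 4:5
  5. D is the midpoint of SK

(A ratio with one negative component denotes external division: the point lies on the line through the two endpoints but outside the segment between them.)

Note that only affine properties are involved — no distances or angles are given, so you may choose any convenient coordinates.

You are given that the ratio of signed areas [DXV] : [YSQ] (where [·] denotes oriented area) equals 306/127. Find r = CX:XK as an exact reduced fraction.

r = -4/3

Work in coordinates with W = (0, 0), C = (1, 0), V = (0, 1), K = (2, -3).
1. Y lies on line KW with KY:YW = 1:(-4) ⇒ Y = (8/3, -4)
2. S is the centroid of triangle WYV ⇒ S = (8/9, -1)
3. With CX:XK = r, write λ = r/(r+1) so X = C + λ·(K−C); X is affine-linear in λ
4. Q lies on line CV with CQ:QV = 4:5 ⇒ Q = (5/9, 4/9)
5. D is the midpoint of SK ⇒ D = (13/9, -2)
Every point depending on X is an affine combination of X and λ-independent points, so each such coordinate is linear in λ; the λ² term in each signed area is a multiple of (K−C)×(K−C) = 0, so 2·[DXV] and 2·[YSQ] are each linear in λ. Evaluating at λ=0 and λ=1:
  2·[DXV] = -4/3·λ + 14/9,   2·[YSQ] = -127/81
So [DXV]:[YSQ] = (-4/3·λ + 14/9) / (-127/81). Setting this equal to 306/127:
  -4/3·λ + 14/9 = 306/127·(-127/81)  ⇒  λ = 4
Then r = λ/(1−λ) = (4)/(-3) = -4/3. Check: with r = -4/3, X = (5, -12) and [DXV]:[YSQ] = 306/127 as required.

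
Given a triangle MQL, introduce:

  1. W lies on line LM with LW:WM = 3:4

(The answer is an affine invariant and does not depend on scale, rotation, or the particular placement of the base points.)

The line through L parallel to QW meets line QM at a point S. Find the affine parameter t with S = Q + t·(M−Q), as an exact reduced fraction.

t = -3/4

Choose coordinates M = (0, 0), Q = (1, 0), L = (0, 1).
1. W lies on line LM with LW:WM = 3:4 ⇒ W = (0, 4/7)
through L parallel to QW: direction (-1, 4/7); meets QM at S = (7/4, 0)
S = Q + t·(M−Q) with t = -3/4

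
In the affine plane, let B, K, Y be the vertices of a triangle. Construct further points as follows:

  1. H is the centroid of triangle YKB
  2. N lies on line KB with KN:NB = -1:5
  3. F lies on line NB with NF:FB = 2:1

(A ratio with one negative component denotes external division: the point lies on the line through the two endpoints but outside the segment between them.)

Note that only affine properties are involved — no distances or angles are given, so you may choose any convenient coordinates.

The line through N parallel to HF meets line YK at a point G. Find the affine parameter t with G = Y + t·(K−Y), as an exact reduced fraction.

Assign B = (0, 0), K = (1, 0), Y = (0, 1) — the answer is frame-independent, so this choice is without loss of generality.
1. H is the centroid of triangle YKB ⇒ H = (1/3, 1/3)
2. N lies on line KB with KN:NB = -1:5 ⇒ N = (5/4, 0)
3. F lies on line NB with NF:FB = 2:1 ⇒ F = (5/12, 0)
through N parallel to HF: direction (1/12, -1/3); meets YK at G = (4/3, -1/3)
G = Y + t·(K−Y) with t = 4/3

t = 4/3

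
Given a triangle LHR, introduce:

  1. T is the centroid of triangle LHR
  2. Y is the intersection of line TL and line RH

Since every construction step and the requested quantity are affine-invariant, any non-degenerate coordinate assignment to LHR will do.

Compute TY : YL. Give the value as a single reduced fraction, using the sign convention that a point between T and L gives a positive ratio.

TY:YL = -1/3

Assign L = (0, 0), H = (1, 0), R = (0, 1) — the answer is frame-independent, so this choice is without loss of generality.
1. T is the centroid of triangle LHR ⇒ T = (1/3, 1/3)
2. Y is the intersection of line TL and line RH ⇒ Y = (1/2, 1/2)
Y = T + t·(L−T) with t = -1/2, so TY:YL = t:(1−t) = -1/2:3/2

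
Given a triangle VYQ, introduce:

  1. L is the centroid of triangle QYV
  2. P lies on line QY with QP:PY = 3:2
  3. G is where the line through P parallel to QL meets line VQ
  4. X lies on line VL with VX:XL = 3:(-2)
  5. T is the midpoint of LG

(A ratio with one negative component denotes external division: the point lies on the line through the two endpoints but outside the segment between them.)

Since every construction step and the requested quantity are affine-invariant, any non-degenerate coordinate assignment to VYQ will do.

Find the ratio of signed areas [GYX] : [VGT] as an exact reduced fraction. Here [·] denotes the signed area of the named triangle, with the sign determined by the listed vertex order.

Set V = (0, 0), Y = (1, 0), Q = (0, 1); any affine frame gives the same invariant.
1. L is the centroid of triangle QYV ⇒ L = (1/3, 1/3)
2. P lies on line QY with QP:PY = 3:2 ⇒ P = (3/5, 2/5)
3. G is where the line through P parallel to QL meets line VQ ⇒ G = (0, 8/5)
4. X lies on line VL with VX:XL = 3:(-2) ⇒ X = (1, 1)
5. T is the midpoint of LG ⇒ T = (1/6, 29/30)
2·[GYX] = 1, 2·[VGT] = -4/15
[GYX]:[VGT] = 1:-4/15 = -15/4

[GYX]:[VGT] = -15/4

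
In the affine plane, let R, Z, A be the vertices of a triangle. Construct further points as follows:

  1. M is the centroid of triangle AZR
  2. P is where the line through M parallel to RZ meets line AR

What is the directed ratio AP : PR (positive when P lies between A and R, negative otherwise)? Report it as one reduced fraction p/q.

Set R = (0, 0), Z = (1, 0), A = (0, 1); any affine frame gives the same invariant.
1. M is the centroid of triangle AZR ⇒ M = (1/3, 1/3)
2. P is where the line through M parallel to RZ meets line AR ⇒ P = (0, 1/3)
P = A + t·(R−A) with t = 2/3, so AP:PR = t:(1−t) = 2/3:1/3

AP:PR = 2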